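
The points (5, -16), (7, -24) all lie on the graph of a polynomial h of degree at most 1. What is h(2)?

-4

Write h(x) = ax + b. Substituting each data point gives a linear system:
  5a + b = -16
  7a + b = -24
Solving the system yields a = -4, b = 4.
So h(x) = -4x + 4.
Then h(2) = -4.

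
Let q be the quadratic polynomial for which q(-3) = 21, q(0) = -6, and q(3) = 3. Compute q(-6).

Forward differences of the values at t = -3, 0, 3:
  q  : 21  -6  3
  Δ  : -27  9
  Δ^2: 36
The second differences are constant, confirming degree 2.
Interpolating (Newton forward form) and evaluating at t = -6 gives q(-6) = 84.

84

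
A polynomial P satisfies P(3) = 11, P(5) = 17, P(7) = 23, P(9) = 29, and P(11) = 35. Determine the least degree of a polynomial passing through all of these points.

Forward differences of the values at s = 3, 5, 7, 9, 11:
  P  : 11  17  23  29  35
  Δ  : 6  6  6  6
  Δ^2: 0  0  0
  Δ^3: 0  0
  Δ^4: 0
The first differences are constant (6) and nonzero, while all higher differences vanish, so the minimal degree is 1.

1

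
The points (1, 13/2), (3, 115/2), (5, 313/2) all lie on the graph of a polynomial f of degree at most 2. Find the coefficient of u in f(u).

Write f(u) = au^2 + bu + c. Substituting each data point gives a linear system:
  a + b + c = 13/2
  9a + 3b + c = 115/2
  25a + 5b + c = 313/2
Solving the system yields a = 6, b = 3/2, c = -1.
So f(u) = 6u^2 + (3/2)u - 1.
The coefficient of u is 3/2.

3/2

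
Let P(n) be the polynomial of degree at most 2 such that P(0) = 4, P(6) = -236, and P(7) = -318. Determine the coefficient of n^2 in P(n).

Write P(n) = an^2 + bn + c. Substituting each data point gives a linear system:
  c = 4
  36a + 6b + c = -236
  49a + 7b + c = -318
Solving the system yields a = -6, b = -4, c = 4.
So P(n) = -6n^2 - 4n + 4.
The leading coefficient is -6.

-6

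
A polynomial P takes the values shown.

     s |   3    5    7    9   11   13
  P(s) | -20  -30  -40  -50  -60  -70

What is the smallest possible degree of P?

1

Forward differences of the values at s = 3, 5, 7, 9, 11, 13:
  P  : -20  -30  -40  -50  -60  -70
  Δ  : -10  -10  -10  -10  -10
  Δ^2: 0  0  0  0
  Δ^3: 0  0  0
  Δ^4: 0  0
  Δ^5: 0
The first differences are constant (-10) and nonzero, while all higher differences vanish, so the minimal degree is 1.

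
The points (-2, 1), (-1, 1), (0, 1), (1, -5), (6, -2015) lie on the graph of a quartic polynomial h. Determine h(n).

Write h(n) = an^4 + bn^3 + cn^2 + dn + e. Substituting each data point gives a linear system:
  16a - 8b + 4c - 2d + e = 1
  a - b + c - d + e = 1
  e = 1
  a + b + c + d + e = -5
  1296a + 216b + 36c + 6d + e = -2015
Solving the system yields a = -1, b = -3, c = -2, d = 0, e = 1.
So h(n) = -n⁴ - 3n³ - 2n² + 1.
Check: h(6) = -2015. ✓

h(n) = -n^4 - 3n^3 - 2n^2 + 1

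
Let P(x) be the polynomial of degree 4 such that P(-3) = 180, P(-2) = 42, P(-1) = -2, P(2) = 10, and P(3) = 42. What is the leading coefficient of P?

Write P(x) = ax^4 + bx^3 + cx^2 + dx + e. Substituting each data point gives a linear system:
  81a - 27b + 9c - 3d + e = 180
  16a - 8b + 4c - 2d + e = 42
  a - b + c - d + e = -2
  16a + 8b + 4c + 2d + e = 10
  81a + 27b + 9c + 3d + e = 42
Solving the system yields a = 1, b = -3, c = 4, d = 4, e = -6.
So P(x) = x^4 - 3x^3 + 4x^2 + 4x - 6.
The leading coefficient is 1.

1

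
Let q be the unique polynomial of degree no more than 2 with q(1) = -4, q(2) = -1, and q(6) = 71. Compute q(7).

104

Write q(x) = ax^2 + bx + c. Substituting each data point gives a linear system:
  a + b + c = -4
  4a + 2b + c = -1
  36a + 6b + c = 71
Solving the system yields a = 3, b = -6, c = -1.
So q(x) = 3x^2 - 6x - 1.
Then q(7) = 104.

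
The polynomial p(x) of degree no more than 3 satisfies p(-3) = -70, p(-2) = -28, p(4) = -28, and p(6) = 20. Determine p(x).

Write p(x) = ax^3 + bx^2 + cx + d. Substituting each data point gives a linear system:
  -27a + 9b - 3c + d = -70
  -8a + 4b - 2c + d = -28
  64a + 16b + 4c + d = -28
  216a + 36b + 6c + d = 20
Solving the system yields a = 1, b = -5, c = -2, d = -4.
So p(x) = x^3 - 5x^2 - 2x - 4.
Check: p(-2) = -28. ✓

p(x) = x^3 - 5x^2 - 2x - 4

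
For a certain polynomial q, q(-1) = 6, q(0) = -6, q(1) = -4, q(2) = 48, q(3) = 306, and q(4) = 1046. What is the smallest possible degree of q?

4

Forward differences of the values at u = -1, 0, 1, 2, 3, 4:
  q  : 6  -6  -4  48  306  1046
  Δ  : -12  2  52  258  740
  Δ^2: 14  50  206  482
  Δ^3: 36  156  276
  Δ^4: 120  120
  Δ^5: 0
The fourth differences are constant (120) and nonzero, while all higher differences vanish, so the minimal degree is 4.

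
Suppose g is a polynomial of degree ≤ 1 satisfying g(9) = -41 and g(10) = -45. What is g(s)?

g(s) = -4s - 5

Write g(s) = as + b. Substituting each data point gives a linear system:
  9a + b = -41
  10a + b = -45
Solving the system yields a = -4, b = -5.
So g(s) = -4s - 5.
Check: g(10) = -45. ✓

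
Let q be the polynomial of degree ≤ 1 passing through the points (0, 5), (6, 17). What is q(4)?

Write q(x) = ax + b. Substituting each data point gives a linear system:
  b = 5
  6a + b = 17
Solving the system yields a = 2, b = 5.
So q(x) = 2x + 5.
Then q(4) = 13.

13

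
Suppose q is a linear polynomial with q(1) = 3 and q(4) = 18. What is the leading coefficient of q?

Write q(t) = at + b. Substituting each data point gives a linear system:
  a + b = 3
  4a + b = 18
Solving the system yields a = 5, b = -2.
So q(t) = 5t - 2.
The leading coefficient is 5.

5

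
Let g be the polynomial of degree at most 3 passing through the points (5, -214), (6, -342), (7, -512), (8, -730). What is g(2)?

-22

Write g(u) = au^3 + bu^2 + cu + d. Substituting each data point gives a linear system:
  125a + 25b + 5c + d = -214
  216a + 36b + 6c + d = -342
  343a + 49b + 7c + d = -512
  512a + 64b + 8c + d = -730
Solving the system yields a = -1, b = -3, c = -4, d = 6.
So g(u) = -u³ - 3u² - 4u + 6.
Then g(2) = -22.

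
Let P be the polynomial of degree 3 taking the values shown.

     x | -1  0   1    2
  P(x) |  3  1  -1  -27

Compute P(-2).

Write P(x) = ax^3 + bx^2 + cx + d. Substituting each data point gives a linear system:
  -a + b - c + d = 3
  d = 1
  a + b + c + d = -1
  8a + 4b + 2c + d = -27
Solving the system yields a = -4, b = 0, c = 2, d = 1.
So P(x) = -4x^3 + 2x + 1.
Then P(-2) = 29.

29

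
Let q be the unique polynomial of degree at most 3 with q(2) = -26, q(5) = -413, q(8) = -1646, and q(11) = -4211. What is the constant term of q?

2

Write q(x) = ax^3 + bx^2 + cx + d. Substituting each data point gives a linear system:
  8a + 4b + 2c + d = -26
  125a + 25b + 5c + d = -413
  512a + 64b + 8c + d = -1646
  1331a + 121b + 11c + d = -4211
Solving the system yields a = -3, b = -2, c = 2, d = 2.
So q(x) = -3x³ - 2x² + 2x + 2.
The constant term is 2.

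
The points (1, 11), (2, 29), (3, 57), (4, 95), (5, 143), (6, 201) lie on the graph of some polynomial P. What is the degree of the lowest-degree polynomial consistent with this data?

Forward differences of the values at s = 1, 2, 3, 4, 5, 6:
  P  : 11  29  57  95  143  201
  Δ  : 18  28  38  48  58
  Δ^2: 10  10  10  10
  Δ^3: 0  0  0
  Δ^4: 0  0
  Δ^5: 0
The second differences are constant (10) and nonzero, while all higher differences vanish, so the minimal degree is 2.

2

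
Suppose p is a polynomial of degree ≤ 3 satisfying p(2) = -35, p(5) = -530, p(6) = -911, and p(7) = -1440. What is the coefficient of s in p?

5

Write p(s) = as^3 + bs^2 + cs + d. Substituting each data point gives a linear system:
  8a + 4b + 2c + d = -35
  125a + 25b + 5c + d = -530
  216a + 36b + 6c + d = -911
  343a + 49b + 7c + d = -1440
Solving the system yields a = -4, b = -2, c = 5, d = -5.
So p(s) = -4s^3 - 2s^2 + 5s - 5.
The coefficient of s is 5.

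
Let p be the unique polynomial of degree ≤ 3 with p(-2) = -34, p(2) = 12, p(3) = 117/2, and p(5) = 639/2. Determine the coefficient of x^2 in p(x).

Write p(x) = ax^3 + bx^2 + cx + d. Substituting each data point gives a linear system:
  -8a + 4b - 2c + d = -34
  8a + 4b + 2c + d = 12
  27a + 9b + 3c + d = 117/2
  125a + 25b + 5c + d = 639/2
Solving the system yields a = 3, b = -2, c = -1/2, d = -3.
So p(x) = 3x^3 - 2x^2 - (1/2)x - 3.
The coefficient of x^2 is -2.

-2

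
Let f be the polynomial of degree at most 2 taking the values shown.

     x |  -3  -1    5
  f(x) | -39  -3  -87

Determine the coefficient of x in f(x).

Write f(x) = ax^2 + bx + c. Substituting each data point gives a linear system:
  9a - 3b + c = -39
  a - b + c = -3
  25a + 5b + c = -87
Solving the system yields a = -4, b = 2, c = 3.
So f(x) = -4x^2 + 2x + 3.
The coefficient of x is 2.

2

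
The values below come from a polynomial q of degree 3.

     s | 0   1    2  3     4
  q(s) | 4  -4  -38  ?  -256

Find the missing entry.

-116

The 4 known points determine the degree-3 polynomial uniquely.
Write q(s) = as^3 + bs^2 + cs + d. Substituting each data point gives a linear system:
  d = 4
  a + b + c + d = -4
  8a + 4b + 2c + d = -38
  64a + 16b + 4c + d = -256
Solving the system yields a = -3, b = -4, c = -1, d = 4.
So q(s) = -3s^3 - 4s^2 - s + 4.
Then q(3) = -116.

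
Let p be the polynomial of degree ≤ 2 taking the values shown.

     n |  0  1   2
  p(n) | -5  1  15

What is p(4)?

67

Forward differences of the values at n = 0, 1, 2:
  p  : -5  1  15
  Δ  : 6  14
  Δ^2: 8
The second differences are constant, confirming degree 2.
Interpolating (Newton forward form) and evaluating at n = 4 gives p(4) = 67.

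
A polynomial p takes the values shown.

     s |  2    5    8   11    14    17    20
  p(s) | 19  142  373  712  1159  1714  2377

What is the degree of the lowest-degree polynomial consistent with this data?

2

Forward differences of the values at s = 2, 5, 8, 11, 14, 17, 20:
  p  : 19  142  373  712  1159  1714  2377
  Δ  : 123  231  339  447  555  663
  Δ^2: 108  108  108  108  108
  Δ^3: 0  0  0  0
  Δ^4: 0  0  0
  Δ^5: 0  0
  Δ^6: 0
The second differences are constant (108) and nonzero, while all higher differences vanish, so the minimal degree is 2.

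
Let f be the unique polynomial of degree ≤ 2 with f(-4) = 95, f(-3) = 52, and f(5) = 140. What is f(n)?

f(n) = 6n^2 - n - 5

Using the Lagrange interpolation formula with nodes -4, -3, 5:
  L_0(n) = (n + 3)(n - 5) / 9
  L_1(n) = (n + 4)(n - 5) / -8
  L_2(n) = (n + 4)(n + 3) / 72
Then f(n) = 95·L_0(n) + 52·L_1(n) + 140·L_2(n).
Expanding and collecting terms gives f(n) = 6n^2 - n - 5.
Check: f(-4) = 95. ✓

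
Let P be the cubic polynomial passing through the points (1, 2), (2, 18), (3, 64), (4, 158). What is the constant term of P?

Write P(x) = ax^3 + bx^2 + cx + d. Substituting each data point gives a linear system:
  a + b + c + d = 2
  8a + 4b + 2c + d = 18
  27a + 9b + 3c + d = 64
  64a + 16b + 4c + d = 158
Solving the system yields a = 3, b = -3, c = 4, d = -2.
So P(x) = 3x³ - 3x² + 4x - 2.
The constant term is -2.

-2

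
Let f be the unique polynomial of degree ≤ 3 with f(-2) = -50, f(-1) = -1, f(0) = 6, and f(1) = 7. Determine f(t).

f(t) = 6t^3 - 3t^2 - 2t + 6

Write f(t) = at^3 + bt^2 + ct + d. Substituting each data point gives a linear system:
  -8a + 4b - 2c + d = -50
  -a + b - c + d = -1
  d = 6
  a + b + c + d = 7
Solving the system yields a = 6, b = -3, c = -2, d = 6.
So f(t) = 6t^3 - 3t^2 - 2t + 6.
Check: f(-1) = -1. ✓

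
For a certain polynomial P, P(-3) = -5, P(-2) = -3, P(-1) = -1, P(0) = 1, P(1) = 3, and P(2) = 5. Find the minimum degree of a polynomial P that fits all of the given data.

Forward differences of the values at x = -3, -2, -1, 0, 1, 2:
  P  : -5  -3  -1  1  3  5
  Δ  : 2  2  2  2  2
  Δ^2: 0  0  0  0
  Δ^3: 0  0  0
  Δ^4: 0  0
  Δ^5: 0
The first differences are constant (2) and nonzero, while all higher differences vanish, so the minimal degree is 1.

1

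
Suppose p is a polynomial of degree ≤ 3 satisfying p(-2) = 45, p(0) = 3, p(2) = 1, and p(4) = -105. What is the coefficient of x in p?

Write p(x) = ax^3 + bx^2 + cx + d. Substituting each data point gives a linear system:
  -8a + 4b - 2c + d = 45
  d = 3
  8a + 4b + 2c + d = 1
  64a + 16b + 4c + d = -105
Solving the system yields a = -3, b = 5, c = 1, d = 3.
So p(x) = -3x^3 + 5x^2 + x + 3.
The coefficient of x is 1.

1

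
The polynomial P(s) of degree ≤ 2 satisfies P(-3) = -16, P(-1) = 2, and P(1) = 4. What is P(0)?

Forward differences of the values at s = -3, -1, 1:
  P  : -16  2  4
  Δ  : 18  2
  Δ^2: -16
The second differences are constant, confirming degree 2.
Interpolating (Newton forward form) and evaluating at s = 0 gives P(0) = 5.

5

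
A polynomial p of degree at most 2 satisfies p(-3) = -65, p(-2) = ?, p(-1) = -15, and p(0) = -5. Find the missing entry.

-35

On equispaced nodes a degree-2 polynomial has vanishing third forward difference, so
  - p(-3) + 3·p(-2) - 3·p(-1) + p(0) = 0.
Substituting the known values and solving for p(-2):
  3·p(-2) = -105
  p(-2) = -35.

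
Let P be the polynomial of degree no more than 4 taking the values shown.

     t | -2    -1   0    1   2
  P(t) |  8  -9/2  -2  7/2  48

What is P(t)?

Write P(t) = at^4 + bt^3 + ct^2 + dt + e. Substituting each data point gives a linear system:
  16a - 8b + 4c - 2d + e = 8
  a - b + c - d + e = -9/2
  e = -2
  a + b + c + d + e = 7/2
  16a + 8b + 4c + 2d + e = 48
Solving the system yields a = 2, b = 2, c = -1/2, d = 2, e = -2.
So P(t) = 2t^4 + 2t^3 - (1/2)t^2 + 2t - 2.
Check: P(-2) = 8. ✓

P(t) = 2t^4 + 2t^3 - (1/2)t^2 + 2t - 2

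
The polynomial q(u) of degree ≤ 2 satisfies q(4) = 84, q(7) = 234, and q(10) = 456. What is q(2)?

Forward differences of the values at u = 4, 7, 10:
  q  : 84  234  456
  Δ  : 150  222
  Δ^2: 72
The second differences are constant, confirming degree 2.
Interpolating (Newton forward form) and evaluating at u = 2 gives q(2) = 24.

24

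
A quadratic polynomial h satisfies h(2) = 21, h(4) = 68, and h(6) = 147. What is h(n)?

h(n) = 4n^2 - (1/2)n + 6

Write h(n) = an^2 + bn + c. Substituting each data point gives a linear system:
  4a + 2b + c = 21
  16a + 4b + c = 68
  36a + 6b + c = 147
Solving the system yields a = 4, b = -1/2, c = 6.
So h(n) = 4n^2 - (1/2)n + 6.
Check: h(6) = 147. ✓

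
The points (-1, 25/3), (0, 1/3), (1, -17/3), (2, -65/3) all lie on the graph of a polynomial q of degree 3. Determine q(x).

q(x) = -2x^3 + x^2 - 5x + 1/3

Write q(x) = ax^3 + bx^2 + cx + d. Substituting each data point gives a linear system:
  -a + b - c + d = 25/3
  d = 1/3
  a + b + c + d = -17/3
  8a + 4b + 2c + d = -65/3
Solving the system yields a = -2, b = 1, c = -5, d = 1/3.
So q(x) = -2x^3 + x^2 - 5x + 1/3.
Check: q(0) = 1/3. ✓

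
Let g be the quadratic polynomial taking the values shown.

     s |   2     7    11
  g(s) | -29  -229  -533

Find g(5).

-125

Using the Lagrange interpolation formula with nodes 2, 7, 11:
  L_0(s) = (s - 7)(s - 11) / 45
  L_1(s) = (s - 2)(s - 11) / -20
  L_2(s) = (s - 2)(s - 7) / 36
Then g(s) = -29·L_0(s) - 229·L_1(s) - 533·L_2(s).
Expanding and collecting terms gives g(s) = -4s^2 - 4s - 5.
Evaluating at s = 5: g(5) = -125.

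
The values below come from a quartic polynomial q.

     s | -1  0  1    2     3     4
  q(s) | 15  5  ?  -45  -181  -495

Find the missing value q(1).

-3

On equispaced nodes a degree-4 polynomial has vanishing fifth forward difference, so
  - q(-1) + 5·q(0) - 10·q(1) + 10·q(2) - 5·q(3) + q(4) = 0.
Substituting the known values and solving for q(1):
  -10·q(1) = 30
  q(1) = -3.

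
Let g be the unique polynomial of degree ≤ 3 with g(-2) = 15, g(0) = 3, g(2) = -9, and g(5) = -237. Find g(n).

Write g(n) = an^3 + bn^2 + cn + d. Substituting each data point gives a linear system:
  -8a + 4b - 2c + d = 15
  d = 3
  8a + 4b + 2c + d = -9
  125a + 25b + 5c + d = -237
Solving the system yields a = -2, b = 0, c = 2, d = 3.
So g(n) = -2n^3 + 2n + 3.
Check: g(2) = -9. ✓

g(n) = -2n^3 + 2n + 3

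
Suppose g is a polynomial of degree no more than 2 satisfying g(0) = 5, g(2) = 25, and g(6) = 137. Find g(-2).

9

Using the Lagrange interpolation formula with nodes 0, 2, 6:
  L_0(u) = (u - 2)(u - 6) / 12
  L_1(u) = u(u - 6) / -8
  L_2(u) = u(u - 2) / 24
Then g(u) = 5·L_0(u) + 25·L_1(u) + 137·L_2(u).
Expanding and collecting terms gives g(u) = 3u² + 4u + 5.
Evaluating at u = -2: g(-2) = 9.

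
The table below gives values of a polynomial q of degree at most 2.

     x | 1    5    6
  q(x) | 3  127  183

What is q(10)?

507

Using the Lagrange interpolation formula with nodes 1, 5, 6:
  L_0(x) = (x - 5)(x - 6) / 20
  L_1(x) = (x - 1)(x - 6) / -4
  L_2(x) = (x - 1)(x - 5) / 5
Then q(x) = 3·L_0(x) + 127·L_1(x) + 183·L_2(x).
Expanding and collecting terms gives q(x) = 5x^2 + x - 3.
Evaluating at x = 10: q(10) = 507.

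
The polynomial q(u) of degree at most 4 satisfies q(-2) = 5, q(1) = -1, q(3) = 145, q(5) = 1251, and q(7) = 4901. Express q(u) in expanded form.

Write q(u) = au^4 + bu^3 + cu^2 + du + e. Substituting each data point gives a linear system:
  16a - 8b + 4c - 2d + e = 5
  a + b + c + d + e = -1
  81a + 27b + 9c + 3d + e = 145
  625a + 125b + 25c + 5d + e = 1251
  2401a + 343b + 49c + 7d + e = 4901
Solving the system yields a = 2, b = 1, c = -5, d = 0, e = 1.
So q(u) = 2u^4 + u^3 - 5u^2 + 1.
Check: q(5) = 1251. ✓

q(u) = 2u^4 + u^3 - 5u^2 + 1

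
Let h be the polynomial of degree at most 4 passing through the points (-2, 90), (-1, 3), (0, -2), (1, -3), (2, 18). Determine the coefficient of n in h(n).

2

Write h(n) = an^4 + bn^3 + cn^2 + dn + e. Substituting each data point gives a linear system:
  16a - 8b + 4c - 2d + e = 90
  a - b + c - d + e = 3
  e = -2
  a + b + c + d + e = -3
  16a + 8b + 4c + 2d + e = 18
Solving the system yields a = 4, b = -5, c = -2, d = 2, e = -2.
So h(n) = 4n⁴ - 5n³ - 2n² + 2n - 2.
The coefficient of n is 2.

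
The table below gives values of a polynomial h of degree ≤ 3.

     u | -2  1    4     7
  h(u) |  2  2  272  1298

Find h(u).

h(u) = 3u^3 + 6u^2 - 3u - 4

Write h(u) = au^3 + bu^2 + cu + d. Substituting each data point gives a linear system:
  -8a + 4b - 2c + d = 2
  a + b + c + d = 2
  64a + 16b + 4c + d = 272
  343a + 49b + 7c + d = 1298
Solving the system yields a = 3, b = 6, c = -3, d = -4.
So h(u) = 3u³ + 6u² - 3u - 4.
Check: h(1) = 2. ✓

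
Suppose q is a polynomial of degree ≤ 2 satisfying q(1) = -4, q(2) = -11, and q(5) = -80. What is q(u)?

Write q(u) = au^2 + bu + c. Substituting each data point gives a linear system:
  a + b + c = -4
  4a + 2b + c = -11
  25a + 5b + c = -80
Solving the system yields a = -4, b = 5, c = -5.
So q(u) = -4u² + 5u - 5.
Check: q(5) = -80. ✓

q(u) = -4u^2 + 5u - 5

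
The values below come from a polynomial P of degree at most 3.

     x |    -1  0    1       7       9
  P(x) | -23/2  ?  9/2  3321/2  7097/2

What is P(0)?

The 4 known points determine the degree-3 polynomial uniquely.
Write P(x) = ax^3 + bx^2 + cx + d. Substituting each data point gives a linear system:
  -a + b - c + d = -23/2
  a + b + c + d = 9/2
  343a + 49b + 7c + d = 3321/2
  729a + 81b + 9c + d = 7097/2
Solving the system yields a = 5, b = -3/2, c = 3, d = -2.
So P(x) = 5x^3 - (3/2)x^2 + 3x - 2.
Then P(0) = -2.

-2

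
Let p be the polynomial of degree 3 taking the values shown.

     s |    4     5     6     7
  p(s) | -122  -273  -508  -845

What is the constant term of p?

Write p(s) = as^3 + bs^2 + cs + d. Substituting each data point gives a linear system:
  64a + 16b + 4c + d = -122
  125a + 25b + 5c + d = -273
  216a + 36b + 6c + d = -508
  343a + 49b + 7c + d = -845
Solving the system yields a = -3, b = 3, c = 5, d = 2.
So p(s) = -3s^3 + 3s^2 + 5s + 2.
The constant term is 2.

2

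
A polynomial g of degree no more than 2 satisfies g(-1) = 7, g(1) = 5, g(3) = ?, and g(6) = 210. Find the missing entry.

51

The 3 known points determine the degree-2 polynomial uniquely.
Write g(s) = as^2 + bs + c. Substituting each data point gives a linear system:
  a - b + c = 7
  a + b + c = 5
  36a + 6b + c = 210
Solving the system yields a = 6, b = -1, c = 0.
So g(s) = 6s^2 - s.
Then g(3) = 51.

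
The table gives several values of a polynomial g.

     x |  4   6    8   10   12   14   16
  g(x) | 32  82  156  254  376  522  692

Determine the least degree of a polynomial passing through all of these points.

2

Forward differences of the values at x = 4, 6, 8, 10, 12, 14, 16:
  g  : 32  82  156  254  376  522  692
  Δ  : 50  74  98  122  146  170
  Δ^2: 24  24  24  24  24
  Δ^3: 0  0  0  0
  Δ^4: 0  0  0
  Δ^5: 0  0
  Δ^6: 0
The second differences are constant (24) and nonzero, while all higher differences vanish, so the minimal degree is 2.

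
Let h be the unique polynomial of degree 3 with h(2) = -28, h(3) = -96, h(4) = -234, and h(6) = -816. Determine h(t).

Write h(t) = at^3 + bt^2 + ct + d. Substituting each data point gives a linear system:
  8a + 4b + 2c + d = -28
  27a + 9b + 3c + d = -96
  64a + 16b + 4c + d = -234
  216a + 36b + 6c + d = -816
Solving the system yields a = -4, b = 1, c = 3, d = -6.
So h(t) = -4t³ + t² + 3t - 6.
Check: h(3) = -96. ✓

h(t) = -4t^3 + t^2 + 3t - 6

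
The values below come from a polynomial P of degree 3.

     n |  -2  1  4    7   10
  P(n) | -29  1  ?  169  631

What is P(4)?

The 4 known points determine the degree-3 polynomial uniquely.
Write P(n) = an^3 + bn^2 + cn + d. Substituting each data point gives a linear system:
  -8a + 4b - 2c + d = -29
  a + b + c + d = 1
  343a + 49b + 7c + d = 169
  1000a + 100b + 10c + d = 631
Solving the system yields a = 1, b = -4, c = 3, d = 1.
So P(n) = n^3 - 4n^2 + 3n + 1.
Then P(4) = 13.

13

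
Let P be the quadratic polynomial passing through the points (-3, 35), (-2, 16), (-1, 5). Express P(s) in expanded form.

Write P(s) = as^2 + bs + c. Substituting each data point gives a linear system:
  9a - 3b + c = 35
  4a - 2b + c = 16
  a - b + c = 5
Solving the system yields a = 4, b = 1, c = 2.
So P(s) = 4s² + s + 2.
Check: P(-1) = 5. ✓

P(s) = 4s^2 + s + 2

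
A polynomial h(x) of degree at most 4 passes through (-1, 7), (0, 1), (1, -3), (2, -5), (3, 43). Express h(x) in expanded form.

h(x) = 2x^4 - 4x^3 - x^2 - x + 1

Write h(x) = ax^4 + bx^3 + cx^2 + dx + e. Substituting each data point gives a linear system:
  a - b + c - d + e = 7
  e = 1
  a + b + c + d + e = -3
  16a + 8b + 4c + 2d + e = -5
  81a + 27b + 9c + 3d + e = 43
Solving the system yields a = 2, b = -4, c = -1, d = -1, e = 1.
So h(x) = 2x^4 - 4x^3 - x^2 - x + 1.
Check: h(0) = 1. ✓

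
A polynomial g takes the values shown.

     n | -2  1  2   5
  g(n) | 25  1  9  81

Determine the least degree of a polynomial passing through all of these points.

Divided differences on the nodes -2, 1, 2, 5:
  order 0: 25  1  9  81
  order 1: -8  8  24
  order 2: 4  4
  order 3: 0
The order-2 divided differences are all 4 (nonzero) and every higher order vanishes, so the data lies on a polynomial of degree exactly 2.

2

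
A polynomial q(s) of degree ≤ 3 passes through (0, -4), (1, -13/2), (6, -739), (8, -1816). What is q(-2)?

Using the Lagrange interpolation formula with nodes 0, 1, 6, 8:
  L_0(s) = (s - 1)(s - 6)(s - 8) / -48
  L_1(s) = s(s - 6)(s - 8) / 35
  L_2(s) = s(s - 1)(s - 8) / -60
  L_3(s) = s(s - 1)(s - 6) / 112
Then q(s) = -4·L_0(s) - 13/2·L_1(s) - 739·L_2(s) - 1816·L_3(s).
Expanding and collecting terms gives q(s) = -4s³ + 4s² - (5/2)s - 4.
Evaluating at s = -2: q(-2) = 49.

49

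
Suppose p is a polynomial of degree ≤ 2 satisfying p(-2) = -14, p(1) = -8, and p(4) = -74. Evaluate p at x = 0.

Write p(x) = ax^2 + bx + c. Substituting each data point gives a linear system:
  4a - 2b + c = -14
  a + b + c = -8
  16a + 4b + c = -74
Solving the system yields a = -4, b = -2, c = -2.
So p(x) = -4x² - 2x - 2.
Then p(0) = -2.

-2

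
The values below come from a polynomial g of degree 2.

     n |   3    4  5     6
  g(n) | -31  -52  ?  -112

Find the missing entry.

The 3 known points determine the degree-2 polynomial uniquely.
Write g(n) = an^2 + bn + c. Substituting each data point gives a linear system:
  9a + 3b + c = -31
  16a + 4b + c = -52
  36a + 6b + c = -112
Solving the system yields a = -3, b = 0, c = -4.
So g(n) = -3n² - 4.
Then g(5) = -79.

-79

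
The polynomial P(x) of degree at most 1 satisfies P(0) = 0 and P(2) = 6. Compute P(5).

15

Write P(x) = ax + b. Substituting each data point gives a linear system:
  b = 0
  2a + b = 6
Solving the system yields a = 3, b = 0.
So P(x) = 3x.
Then P(5) = 15.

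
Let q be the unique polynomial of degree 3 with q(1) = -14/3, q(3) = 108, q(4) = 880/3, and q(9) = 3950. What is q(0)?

Using the Lagrange interpolation formula with nodes 1, 3, 4, 9:
  L_0(x) = (x - 3)(x - 4)(x - 9) / -48
  L_1(x) = (x - 1)(x - 4)(x - 9) / 12
  L_2(x) = (x - 1)(x - 3)(x - 9) / -15
  L_3(x) = (x - 1)(x - 3)(x - 4) / 240
Then q(x) = -14/3·L_0(x) + 108·L_1(x) + 880/3·L_2(x) + 3950·L_3(x).
Expanding and collecting terms gives q(x) = 6x^3 - 5x^2 - (5/3)x - 4.
Evaluating at x = 0: q(0) = -4.

-4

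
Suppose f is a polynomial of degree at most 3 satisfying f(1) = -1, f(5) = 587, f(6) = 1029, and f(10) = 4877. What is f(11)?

Using the Lagrange interpolation formula with nodes 1, 5, 6, 10:
  L_0(t) = (t - 5)(t - 6)(t - 10) / -180
  L_1(t) = (t - 1)(t - 6)(t - 10) / 20
  L_2(t) = (t - 1)(t - 5)(t - 10) / -20
  L_3(t) = (t - 1)(t - 5)(t - 6) / 180
Then f(t) = -1·L_0(t) + 587·L_1(t) + 1029·L_2(t) + 4877·L_3(t).
Expanding and collecting terms gives f(t) = 5t^3 - t^2 - 2t - 3.
Evaluating at t = 11: f(11) = 6509.

6509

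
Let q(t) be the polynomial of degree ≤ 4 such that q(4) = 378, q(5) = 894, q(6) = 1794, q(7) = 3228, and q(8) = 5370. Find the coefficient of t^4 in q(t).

Write q(t) = at^4 + bt^3 + ct^2 + dt + e. Substituting each data point gives a linear system:
  256a + 64b + 16c + 4d + e = 378
  625a + 125b + 25c + 5d + e = 894
  1296a + 216b + 36c + 6d + e = 1794
  2401a + 343b + 49c + 7d + e = 3228
  4096a + 512b + 64c + 8d + e = 5370
Solving the system yields a = 1, b = 3, c = -4, d = 0, e = -6.
So q(t) = t^4 + 3t^3 - 4t^2 - 6.
The leading coefficient is 1.

1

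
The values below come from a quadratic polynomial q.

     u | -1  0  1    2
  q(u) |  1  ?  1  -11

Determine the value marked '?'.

The 3 known points determine the degree-2 polynomial uniquely.
Write q(u) = au^2 + bu + c. Substituting each data point gives a linear system:
  a - b + c = 1
  a + b + c = 1
  4a + 2b + c = -11
Solving the system yields a = -4, b = 0, c = 5.
So q(u) = -4u^2 + 5.
Then q(0) = 5.

5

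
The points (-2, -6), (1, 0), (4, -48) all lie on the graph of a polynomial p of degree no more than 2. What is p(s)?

Using the Lagrange interpolation formula with nodes -2, 1, 4:
  L_0(s) = (s - 1)(s - 4) / 18
  L_1(s) = (s + 2)(s - 4) / -9
  L_2(s) = (s + 2)(s - 1) / 18
Then p(s) = -6·L_0(s) + 0·L_1(s) - 48·L_2(s).
Expanding and collecting terms gives p(s) = -3s² - s + 4.
Check: p(-2) = -6. ✓

p(s) = -3s^2 - s + 4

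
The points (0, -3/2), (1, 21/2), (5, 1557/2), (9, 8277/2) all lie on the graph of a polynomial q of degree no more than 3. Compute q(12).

19029/2

Using the Lagrange interpolation formula with nodes 0, 1, 5, 9:
  L_0(u) = (u - 1)(u - 5)(u - 9) / -45
  L_1(u) = u(u - 5)(u - 9) / 32
  L_2(u) = u(u - 1)(u - 9) / -80
  L_3(u) = u(u - 1)(u - 5) / 288
Then q(u) = -3/2·L_0(u) + 21/2·L_1(u) + 1557/2·L_2(u) + 8277/2·L_3(u).
Expanding and collecting terms gives q(u) = 5u^3 + 6u^2 + u - 3/2.
Evaluating at u = 12: q(12) = 19029/2.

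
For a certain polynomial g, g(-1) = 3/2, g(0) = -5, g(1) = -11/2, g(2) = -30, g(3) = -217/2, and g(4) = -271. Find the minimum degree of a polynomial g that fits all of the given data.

3

Forward differences of the values at x = -1, 0, 1, 2, 3, 4:
  g  : 3/2  -5  -11/2  -30  -217/2  -271
  Δ  : -13/2  -1/2  -49/2  -157/2  -325/2
  Δ^2: 6  -24  -54  -84
  Δ^3: -30  -30  -30
  Δ^4: 0  0
  Δ^5: 0
The third differences are constant (-30) and nonzero, while all higher differences vanish, so the minimal degree is 3.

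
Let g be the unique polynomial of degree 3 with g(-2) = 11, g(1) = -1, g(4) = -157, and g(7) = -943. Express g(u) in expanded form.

Write g(u) = au^3 + bu^2 + cu + d. Substituting each data point gives a linear system:
  -8a + 4b - 2c + d = 11
  a + b + c + d = -1
  64a + 16b + 4c + d = -157
  343a + 49b + 7c + d = -943
Solving the system yields a = -3, b = 1, c = 6, d = -5.
So g(u) = -3u³ + u² + 6u - 5.
Check: g(7) = -943. ✓

g(u) = -3u^3 + u^2 + 6u - 5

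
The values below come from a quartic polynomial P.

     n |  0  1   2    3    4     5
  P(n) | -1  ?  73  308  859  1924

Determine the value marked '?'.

4

The 5 known points determine the degree-4 polynomial uniquely.
Write P(n) = an^4 + bn^3 + cn^2 + dn + e. Substituting each data point gives a linear system:
  e = -1
  16a + 8b + 4c + 2d + e = 73
  81a + 27b + 9c + 3d + e = 308
  256a + 64b + 16c + 4d + e = 859
  625a + 125b + 25c + 5d + e = 1924
Solving the system yields a = 2, b = 5, c = 3, d = -5, e = -1.
So P(n) = 2n⁴ + 5n³ + 3n² - 5n - 1.
Then P(1) = 4.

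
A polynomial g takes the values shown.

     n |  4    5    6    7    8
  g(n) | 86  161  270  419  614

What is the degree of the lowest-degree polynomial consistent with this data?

3

Forward differences of the values at n = 4, 5, 6, 7, 8:
  g  : 86  161  270  419  614
  Δ  : 75  109  149  195
  Δ^2: 34  40  46
  Δ^3: 6  6
  Δ^4: 0
The third differences are constant (6) and nonzero, while all higher differences vanish, so the minimal degree is 3.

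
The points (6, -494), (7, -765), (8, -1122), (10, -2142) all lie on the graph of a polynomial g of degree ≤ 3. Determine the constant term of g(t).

Write g(t) = at^3 + bt^2 + ct + d. Substituting each data point gives a linear system:
  216a + 36b + 6c + d = -494
  343a + 49b + 7c + d = -765
  512a + 64b + 8c + d = -1122
  1000a + 100b + 10c + d = -2142
Solving the system yields a = -2, b = -1, c = -4, d = -2.
So g(t) = -2t^3 - t^2 - 4t - 2.
The constant term is -2.

-2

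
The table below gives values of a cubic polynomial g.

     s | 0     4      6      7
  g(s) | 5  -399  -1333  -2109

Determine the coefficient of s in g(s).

-1

Write g(s) = as^3 + bs^2 + cs + d. Substituting each data point gives a linear system:
  d = 5
  64a + 16b + 4c + d = -399
  216a + 36b + 6c + d = -1333
  343a + 49b + 7c + d = -2109
Solving the system yields a = -6, b = -1, c = -1, d = 5.
So g(s) = -6s³ - s² - s + 5.
The coefficient of s is -1.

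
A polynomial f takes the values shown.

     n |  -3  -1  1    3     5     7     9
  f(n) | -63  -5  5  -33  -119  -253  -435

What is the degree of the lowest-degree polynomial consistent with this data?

Forward differences of the values at n = -3, -1, 1, 3, 5, 7, 9:
  f  : -63  -5  5  -33  -119  -253  -435
  Δ  : 58  10  -38  -86  -134  -182
  Δ^2: -48  -48  -48  -48  -48
  Δ^3: 0  0  0  0
  Δ^4: 0  0  0
  Δ^5: 0  0
  Δ^6: 0
The second differences are constant (-48) and nonzero, while all higher differences vanish, so the minimal degree is 2.

2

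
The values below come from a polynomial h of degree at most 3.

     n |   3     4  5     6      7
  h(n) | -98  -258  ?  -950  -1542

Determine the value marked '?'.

The 4 known points determine the degree-3 polynomial uniquely.
Write h(n) = an^3 + bn^2 + cn + d. Substituting each data point gives a linear system:
  27a + 9b + 3c + d = -98
  64a + 16b + 4c + d = -258
  216a + 36b + 6c + d = -950
  343a + 49b + 7c + d = -1542
Solving the system yields a = -5, b = 3, c = 4, d = -2.
So h(n) = -5n^3 + 3n^2 + 4n - 2.
Then h(5) = -532.

-532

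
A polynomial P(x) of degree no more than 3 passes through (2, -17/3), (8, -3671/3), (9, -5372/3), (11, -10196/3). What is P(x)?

P(x) = -3x^3 + 5x^2 - x + 1/3

Write P(x) = ax^3 + bx^2 + cx + d. Substituting each data point gives a linear system:
  8a + 4b + 2c + d = -17/3
  512a + 64b + 8c + d = -3671/3
  729a + 81b + 9c + d = -5372/3
  1331a + 121b + 11c + d = -10196/3
Solving the system yields a = -3, b = 5, c = -1, d = 1/3.
So P(x) = -3x³ + 5x² - x + 1/3.
Check: P(2) = -17/3. ✓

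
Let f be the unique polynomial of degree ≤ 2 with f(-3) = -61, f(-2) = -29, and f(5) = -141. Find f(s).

f(s) = -6s^2 + 2s - 1

Write f(s) = as^2 + bs + c. Substituting each data point gives a linear system:
  9a - 3b + c = -61
  4a - 2b + c = -29
  25a + 5b + c = -141
Solving the system yields a = -6, b = 2, c = -1.
So f(s) = -6s² + 2s - 1.
Check: f(-3) = -61. ✓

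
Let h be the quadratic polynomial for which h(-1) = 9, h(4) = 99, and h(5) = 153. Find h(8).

Using the Lagrange interpolation formula with nodes -1, 4, 5:
  L_0(t) = (t - 4)(t - 5) / 30
  L_1(t) = (t + 1)(t - 5) / -5
  L_2(t) = (t + 1)(t - 4) / 6
Then h(t) = 9·L_0(t) + 99·L_1(t) + 153·L_2(t).
Expanding and collecting terms gives h(t) = 6t^2 + 3.
Evaluating at t = 8: h(8) = 387.

387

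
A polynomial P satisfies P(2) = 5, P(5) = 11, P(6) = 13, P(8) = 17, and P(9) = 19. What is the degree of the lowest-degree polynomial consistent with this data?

1

Divided differences on the nodes 2, 5, 6, 8, 9:
  order 0: 5  11  13  17  19
  order 1: 2  2  2  2
  order 2: 0  0  0
  order 3: 0  0
  order 4: 0
The order-1 divided differences are all 2 (nonzero) and every higher order vanishes, so the data lies on a polynomial of degree exactly 1.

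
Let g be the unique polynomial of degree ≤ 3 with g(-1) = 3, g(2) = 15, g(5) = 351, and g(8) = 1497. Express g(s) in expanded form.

Write g(s) = as^3 + bs^2 + cs + d. Substituting each data point gives a linear system:
  -a + b - c + d = 3
  8a + 4b + 2c + d = 15
  125a + 25b + 5c + d = 351
  512a + 64b + 8c + d = 1497
Solving the system yields a = 3, b = 0, c = -5, d = 1.
So g(s) = 3s^3 - 5s + 1.
Check: g(5) = 351. ✓

g(s) = 3s^3 - 5s + 1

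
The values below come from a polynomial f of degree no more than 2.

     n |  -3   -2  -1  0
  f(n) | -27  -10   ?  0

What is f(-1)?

-1

The 3 known points determine the degree-2 polynomial uniquely.
Write f(n) = an^2 + bn + c. Substituting each data point gives a linear system:
  9a - 3b + c = -27
  4a - 2b + c = -10
  c = 0
Solving the system yields a = -4, b = -3, c = 0.
So f(n) = -4n² - 3n.
Then f(-1) = -1.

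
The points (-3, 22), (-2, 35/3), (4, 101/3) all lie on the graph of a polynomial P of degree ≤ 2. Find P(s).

Using the Lagrange interpolation formula with nodes -3, -2, 4:
  L_0(s) = (s + 2)(s - 4) / 7
  L_1(s) = (s + 3)(s - 4) / -6
  L_2(s) = (s + 3)(s + 2) / 42
Then P(s) = 22·L_0(s) + 35/3·L_1(s) + 101/3·L_2(s).
Expanding and collecting terms gives P(s) = 2s^2 - (1/3)s + 3.
Check: P(-3) = 22. ✓

P(s) = 2s^2 - (1/3)s + 3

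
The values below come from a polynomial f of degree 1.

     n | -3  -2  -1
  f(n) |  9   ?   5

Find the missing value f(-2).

The 2 known points determine the degree-1 polynomial uniquely.
Write f(n) = an + b. Substituting each data point gives a linear system:
  -3a + b = 9
  -a + b = 5
Solving the system yields a = -2, b = 3.
So f(n) = -2n + 3.
Then f(-2) = 7.

7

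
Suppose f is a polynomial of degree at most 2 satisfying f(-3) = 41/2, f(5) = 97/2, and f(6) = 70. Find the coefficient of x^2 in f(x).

Write f(x) = ax^2 + bx + c. Substituting each data point gives a linear system:
  9a - 3b + c = 41/2
  25a + 5b + c = 97/2
  36a + 6b + c = 70
Solving the system yields a = 2, b = -1/2, c = 1.
So f(x) = 2x² - (1/2)x + 1.
The leading coefficient is 2.

2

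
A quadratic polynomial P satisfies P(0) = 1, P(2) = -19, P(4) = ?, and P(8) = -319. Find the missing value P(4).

-79

The 3 known points determine the degree-2 polynomial uniquely.
Write P(s) = as^2 + bs + c. Substituting each data point gives a linear system:
  c = 1
  4a + 2b + c = -19
  64a + 8b + c = -319
Solving the system yields a = -5, b = 0, c = 1.
So P(s) = -5s² + 1.
Then P(4) = -79.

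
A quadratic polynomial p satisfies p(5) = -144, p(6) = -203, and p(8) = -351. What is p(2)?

Write p(u) = au^2 + bu + c. Substituting each data point gives a linear system:
  25a + 5b + c = -144
  36a + 6b + c = -203
  64a + 8b + c = -351
Solving the system yields a = -5, b = -4, c = 1.
So p(u) = -5u² - 4u + 1.
Then p(2) = -27.

-27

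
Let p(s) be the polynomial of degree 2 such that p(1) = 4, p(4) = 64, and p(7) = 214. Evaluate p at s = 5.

104

Using the Lagrange interpolation formula with nodes 1, 4, 7:
  L_0(s) = (s - 4)(s - 7) / 18
  L_1(s) = (s - 1)(s - 7) / -9
  L_2(s) = (s - 1)(s - 4) / 18
Then p(s) = 4·L_0(s) + 64·L_1(s) + 214·L_2(s).
Expanding and collecting terms gives p(s) = 5s^2 - 5s + 4.
Evaluating at s = 5: p(5) = 104.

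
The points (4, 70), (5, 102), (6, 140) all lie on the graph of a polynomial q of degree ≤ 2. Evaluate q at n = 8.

234

Using the Lagrange interpolation formula with nodes 4, 5, 6:
  L_0(n) = (n - 5)(n - 6) / 2
  L_1(n) = (n - 4)(n - 6) / -1
  L_2(n) = (n - 4)(n - 5) / 2
Then q(n) = 70·L_0(n) + 102·L_1(n) + 140·L_2(n).
Expanding and collecting terms gives q(n) = 3n^2 + 5n + 2.
Evaluating at n = 8: q(8) = 234.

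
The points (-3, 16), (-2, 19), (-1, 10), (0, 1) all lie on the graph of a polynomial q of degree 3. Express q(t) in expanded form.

q(t) = 2t^3 + 6t^2 - 5t + 1

Using the Lagrange interpolation formula with nodes -3, -2, -1, 0:
  L_0(t) = (t + 2)(t + 1)t / -6
  L_1(t) = (t + 3)(t + 1)t / 2
  L_2(t) = (t + 3)(t + 2)t / -2
  L_3(t) = (t + 3)(t + 2)(t + 1) / 6
Then q(t) = 16·L_0(t) + 19·L_1(t) + 10·L_2(t) + 1·L_3(t).
Expanding and collecting terms gives q(t) = 2t^3 + 6t^2 - 5t + 1.
Check: q(-3) = 16. ✓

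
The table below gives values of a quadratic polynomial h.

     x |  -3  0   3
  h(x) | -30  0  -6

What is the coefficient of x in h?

4

Write h(x) = ax^2 + bx + c. Substituting each data point gives a linear system:
  9a - 3b + c = -30
  c = 0
  9a + 3b + c = -6
Solving the system yields a = -2, b = 4, c = 0.
So h(x) = -2x^2 + 4x.
The coefficient of x is 4.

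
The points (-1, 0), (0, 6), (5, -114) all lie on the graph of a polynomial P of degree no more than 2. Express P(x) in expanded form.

Using the Lagrange interpolation formula with nodes -1, 0, 5:
  L_0(x) = x(x - 5) / 6
  L_1(x) = (x + 1)(x - 5) / -5
  L_2(x) = (x + 1)x / 30
Then P(x) = 0·L_0(x) + 6·L_1(x) - 114·L_2(x).
Expanding and collecting terms gives P(x) = -5x² + x + 6.
Check: P(-1) = 0. ✓

P(x) = -5x^2 + x + 6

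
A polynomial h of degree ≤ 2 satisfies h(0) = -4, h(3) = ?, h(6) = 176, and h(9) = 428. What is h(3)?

32

The 3 known points determine the degree-2 polynomial uniquely.
Write h(t) = at^2 + bt + c. Substituting each data point gives a linear system:
  c = -4
  36a + 6b + c = 176
  81a + 9b + c = 428
Solving the system yields a = 6, b = -6, c = -4.
So h(t) = 6t^2 - 6t - 4.
Then h(3) = 32.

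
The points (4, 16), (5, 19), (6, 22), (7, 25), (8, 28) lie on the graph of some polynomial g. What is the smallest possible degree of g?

Forward differences of the values at t = 4, 5, 6, 7, 8:
  g  : 16  19  22  25  28
  Δ  : 3  3  3  3
  Δ^2: 0  0  0
  Δ^3: 0  0
  Δ^4: 0
The first differences are constant (3) and nonzero, while all higher differences vanish, so the minimal degree is 1.

1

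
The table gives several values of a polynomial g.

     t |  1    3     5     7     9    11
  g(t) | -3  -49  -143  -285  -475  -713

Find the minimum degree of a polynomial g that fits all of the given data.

2

Forward differences of the values at t = 1, 3, 5, 7, 9, 11:
  g  : -3  -49  -143  -285  -475  -713
  Δ  : -46  -94  -142  -190  -238
  Δ^2: -48  -48  -48  -48
  Δ^3: 0  0  0
  Δ^4: 0  0
  Δ^5: 0
The second differences are constant (-48) and nonzero, while all higher differences vanish, so the minimal degree is 2.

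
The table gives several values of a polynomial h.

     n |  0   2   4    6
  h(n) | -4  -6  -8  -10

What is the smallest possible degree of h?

1

Forward differences of the values at n = 0, 2, 4, 6:
  h  : -4  -6  -8  -10
  Δ  : -2  -2  -2
  Δ^2: 0  0
  Δ^3: 0
The first differences are constant (-2) and nonzero, while all higher differences vanish, so the minimal degree is 1.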